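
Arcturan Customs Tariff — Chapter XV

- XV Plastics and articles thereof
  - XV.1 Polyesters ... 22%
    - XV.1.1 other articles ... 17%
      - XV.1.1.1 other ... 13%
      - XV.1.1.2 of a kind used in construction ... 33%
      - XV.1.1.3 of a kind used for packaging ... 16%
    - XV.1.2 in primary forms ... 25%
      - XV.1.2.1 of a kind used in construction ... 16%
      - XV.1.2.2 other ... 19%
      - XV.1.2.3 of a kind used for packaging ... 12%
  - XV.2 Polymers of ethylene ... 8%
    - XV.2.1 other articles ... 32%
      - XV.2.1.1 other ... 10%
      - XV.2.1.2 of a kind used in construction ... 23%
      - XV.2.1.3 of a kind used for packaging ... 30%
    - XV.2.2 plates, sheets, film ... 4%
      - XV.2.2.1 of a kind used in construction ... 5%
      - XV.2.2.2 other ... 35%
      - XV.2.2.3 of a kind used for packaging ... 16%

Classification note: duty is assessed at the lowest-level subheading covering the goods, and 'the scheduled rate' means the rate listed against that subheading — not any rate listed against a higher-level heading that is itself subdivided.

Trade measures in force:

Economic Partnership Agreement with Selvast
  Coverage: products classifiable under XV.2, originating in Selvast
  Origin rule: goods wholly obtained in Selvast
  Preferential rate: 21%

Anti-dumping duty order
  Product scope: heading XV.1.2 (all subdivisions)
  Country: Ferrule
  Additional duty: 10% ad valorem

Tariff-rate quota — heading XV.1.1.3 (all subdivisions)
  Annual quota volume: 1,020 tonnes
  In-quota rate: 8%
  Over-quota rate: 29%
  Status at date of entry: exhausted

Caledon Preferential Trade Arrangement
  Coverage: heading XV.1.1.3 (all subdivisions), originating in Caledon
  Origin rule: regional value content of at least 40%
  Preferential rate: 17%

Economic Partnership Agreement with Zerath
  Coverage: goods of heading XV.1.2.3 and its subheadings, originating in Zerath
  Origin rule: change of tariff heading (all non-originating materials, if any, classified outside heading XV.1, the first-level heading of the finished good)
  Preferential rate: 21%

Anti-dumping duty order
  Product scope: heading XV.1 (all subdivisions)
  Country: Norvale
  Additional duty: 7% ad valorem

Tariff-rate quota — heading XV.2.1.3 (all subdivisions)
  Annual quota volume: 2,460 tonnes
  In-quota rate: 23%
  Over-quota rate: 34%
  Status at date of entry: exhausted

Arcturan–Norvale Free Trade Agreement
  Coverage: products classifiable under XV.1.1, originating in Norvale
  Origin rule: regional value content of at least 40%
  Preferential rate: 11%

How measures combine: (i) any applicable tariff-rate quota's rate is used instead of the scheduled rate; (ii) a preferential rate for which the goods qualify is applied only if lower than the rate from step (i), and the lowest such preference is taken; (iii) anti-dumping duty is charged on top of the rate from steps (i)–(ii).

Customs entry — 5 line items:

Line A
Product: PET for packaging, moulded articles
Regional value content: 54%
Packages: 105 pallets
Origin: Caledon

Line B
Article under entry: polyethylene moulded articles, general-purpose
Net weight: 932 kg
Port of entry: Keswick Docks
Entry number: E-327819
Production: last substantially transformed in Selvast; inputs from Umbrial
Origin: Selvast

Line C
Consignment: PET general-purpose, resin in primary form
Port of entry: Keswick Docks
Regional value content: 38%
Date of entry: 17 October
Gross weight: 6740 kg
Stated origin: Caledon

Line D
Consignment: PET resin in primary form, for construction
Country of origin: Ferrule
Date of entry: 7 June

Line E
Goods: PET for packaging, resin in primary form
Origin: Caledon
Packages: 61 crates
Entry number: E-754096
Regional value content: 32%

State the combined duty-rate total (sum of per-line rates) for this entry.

Line A: PET → XV.1; moulded articles → XV.1.1; for packaging → XV.1.1.3. Scheduled 16%. quota on XV.1.1.3 exhausted → over-quota 29%; Caledon agreement on XV.1.1.3: RVC ≥ 40% → 17% available; preferential 17%. → 17%.
Line B: polyethylene → XV.2; moulded articles → XV.2.1; general-purpose → XV.2.1.1. Scheduled 10%. Selvast agreement on XV.2: not wholly obtained. → 10%.
Line C: PET → XV.1; resin in primary form → XV.1.2; general-purpose → XV.1.2.2. Scheduled 19%. Caledon agreement on XV.1.1.3: XV.1.2.2 not covered. → 19%.
Line D: PET → XV.1; resin in primary form → XV.1.2; for construction → XV.1.2.1. Scheduled 16%. anti-dumping (Ferrule, XV.1.2): +10%; total 16% + 10% = 26%. → 26%.
Line E: PET → XV.1; resin in primary form → XV.1.2; for packaging → XV.1.2.3. Scheduled 12%. Caledon agreement on XV.1.1.3: XV.1.2.3 not covered. → 12%.
Sum: 17% + 10% + 19% + 26% + 12% = 84%.

84%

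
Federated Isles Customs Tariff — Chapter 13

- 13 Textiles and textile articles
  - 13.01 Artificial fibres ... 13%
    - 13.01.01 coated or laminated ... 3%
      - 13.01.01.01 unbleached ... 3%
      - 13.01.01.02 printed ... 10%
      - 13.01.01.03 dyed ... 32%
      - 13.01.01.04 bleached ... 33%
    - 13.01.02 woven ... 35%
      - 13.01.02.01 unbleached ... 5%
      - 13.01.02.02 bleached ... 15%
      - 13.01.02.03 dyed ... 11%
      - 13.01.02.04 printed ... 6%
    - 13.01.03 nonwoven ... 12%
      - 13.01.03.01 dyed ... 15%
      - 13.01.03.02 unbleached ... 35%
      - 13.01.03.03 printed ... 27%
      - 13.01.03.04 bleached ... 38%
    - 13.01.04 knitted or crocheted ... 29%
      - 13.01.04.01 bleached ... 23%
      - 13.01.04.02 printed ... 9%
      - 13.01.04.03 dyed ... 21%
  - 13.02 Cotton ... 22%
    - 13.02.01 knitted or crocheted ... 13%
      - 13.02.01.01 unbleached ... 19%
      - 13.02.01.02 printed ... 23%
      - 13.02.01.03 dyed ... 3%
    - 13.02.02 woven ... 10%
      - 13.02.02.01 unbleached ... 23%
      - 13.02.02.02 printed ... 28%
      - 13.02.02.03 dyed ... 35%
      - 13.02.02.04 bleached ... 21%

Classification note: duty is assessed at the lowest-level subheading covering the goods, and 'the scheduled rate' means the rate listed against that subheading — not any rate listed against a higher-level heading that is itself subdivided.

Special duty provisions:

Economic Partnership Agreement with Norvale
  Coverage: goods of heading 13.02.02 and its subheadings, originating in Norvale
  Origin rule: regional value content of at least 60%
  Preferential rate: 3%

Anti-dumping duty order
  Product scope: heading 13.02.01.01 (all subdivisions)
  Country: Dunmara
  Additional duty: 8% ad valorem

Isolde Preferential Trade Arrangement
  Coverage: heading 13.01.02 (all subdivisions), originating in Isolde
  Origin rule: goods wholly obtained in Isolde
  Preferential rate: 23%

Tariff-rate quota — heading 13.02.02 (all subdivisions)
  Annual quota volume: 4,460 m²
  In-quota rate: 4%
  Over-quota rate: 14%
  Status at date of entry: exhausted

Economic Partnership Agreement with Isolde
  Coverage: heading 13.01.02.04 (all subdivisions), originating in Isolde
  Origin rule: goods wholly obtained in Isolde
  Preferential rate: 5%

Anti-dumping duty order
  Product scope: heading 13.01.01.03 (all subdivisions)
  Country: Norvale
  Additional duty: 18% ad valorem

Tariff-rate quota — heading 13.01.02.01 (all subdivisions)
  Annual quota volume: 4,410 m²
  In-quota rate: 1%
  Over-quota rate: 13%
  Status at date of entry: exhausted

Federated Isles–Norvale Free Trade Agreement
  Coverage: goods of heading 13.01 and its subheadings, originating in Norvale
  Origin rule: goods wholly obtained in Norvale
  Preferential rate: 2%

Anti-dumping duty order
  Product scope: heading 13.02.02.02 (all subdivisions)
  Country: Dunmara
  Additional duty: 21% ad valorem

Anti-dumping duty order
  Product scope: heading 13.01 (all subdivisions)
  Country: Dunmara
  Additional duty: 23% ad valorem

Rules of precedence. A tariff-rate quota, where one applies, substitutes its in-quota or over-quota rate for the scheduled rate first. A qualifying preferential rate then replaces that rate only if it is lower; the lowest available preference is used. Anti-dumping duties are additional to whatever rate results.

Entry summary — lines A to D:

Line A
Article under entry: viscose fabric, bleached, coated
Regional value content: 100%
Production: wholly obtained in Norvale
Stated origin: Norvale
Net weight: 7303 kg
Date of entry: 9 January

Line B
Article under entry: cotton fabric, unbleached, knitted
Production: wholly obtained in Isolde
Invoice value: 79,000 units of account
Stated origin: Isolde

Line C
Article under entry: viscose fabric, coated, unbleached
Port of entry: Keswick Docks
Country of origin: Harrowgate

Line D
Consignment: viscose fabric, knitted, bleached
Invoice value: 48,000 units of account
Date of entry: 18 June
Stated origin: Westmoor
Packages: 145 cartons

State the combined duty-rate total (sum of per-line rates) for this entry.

Line A: viscose → 13.01; coated → 13.01.01; bleached → 13.01.01.04. Scheduled 33%. Norvale agreement on 13.02.02: 13.01.01.04 not covered; Norvale agreement on 13.01: wholly obtained → 2% available; preferential 2%. → 2%.
Line B: cotton → 13.02; knitted → 13.02.01; unbleached → 13.02.01.01. Scheduled 19%. Isolde agreement on 13.01.02: 13.02.01.01 not covered; Isolde agreement on 13.01.02.04: 13.02.01.01 not covered. → 19%.
Line C: viscose → 13.01; coated → 13.01.01; unbleached → 13.01.01.01. Scheduled 3%. No special measure applies. → 3%.
Line D: viscose → 13.01; knitted → 13.01.04; bleached → 13.01.04.01. Scheduled 23%. No special measure applies. → 23%.
Sum: 2% + 19% + 3% + 23% = 47%.

47%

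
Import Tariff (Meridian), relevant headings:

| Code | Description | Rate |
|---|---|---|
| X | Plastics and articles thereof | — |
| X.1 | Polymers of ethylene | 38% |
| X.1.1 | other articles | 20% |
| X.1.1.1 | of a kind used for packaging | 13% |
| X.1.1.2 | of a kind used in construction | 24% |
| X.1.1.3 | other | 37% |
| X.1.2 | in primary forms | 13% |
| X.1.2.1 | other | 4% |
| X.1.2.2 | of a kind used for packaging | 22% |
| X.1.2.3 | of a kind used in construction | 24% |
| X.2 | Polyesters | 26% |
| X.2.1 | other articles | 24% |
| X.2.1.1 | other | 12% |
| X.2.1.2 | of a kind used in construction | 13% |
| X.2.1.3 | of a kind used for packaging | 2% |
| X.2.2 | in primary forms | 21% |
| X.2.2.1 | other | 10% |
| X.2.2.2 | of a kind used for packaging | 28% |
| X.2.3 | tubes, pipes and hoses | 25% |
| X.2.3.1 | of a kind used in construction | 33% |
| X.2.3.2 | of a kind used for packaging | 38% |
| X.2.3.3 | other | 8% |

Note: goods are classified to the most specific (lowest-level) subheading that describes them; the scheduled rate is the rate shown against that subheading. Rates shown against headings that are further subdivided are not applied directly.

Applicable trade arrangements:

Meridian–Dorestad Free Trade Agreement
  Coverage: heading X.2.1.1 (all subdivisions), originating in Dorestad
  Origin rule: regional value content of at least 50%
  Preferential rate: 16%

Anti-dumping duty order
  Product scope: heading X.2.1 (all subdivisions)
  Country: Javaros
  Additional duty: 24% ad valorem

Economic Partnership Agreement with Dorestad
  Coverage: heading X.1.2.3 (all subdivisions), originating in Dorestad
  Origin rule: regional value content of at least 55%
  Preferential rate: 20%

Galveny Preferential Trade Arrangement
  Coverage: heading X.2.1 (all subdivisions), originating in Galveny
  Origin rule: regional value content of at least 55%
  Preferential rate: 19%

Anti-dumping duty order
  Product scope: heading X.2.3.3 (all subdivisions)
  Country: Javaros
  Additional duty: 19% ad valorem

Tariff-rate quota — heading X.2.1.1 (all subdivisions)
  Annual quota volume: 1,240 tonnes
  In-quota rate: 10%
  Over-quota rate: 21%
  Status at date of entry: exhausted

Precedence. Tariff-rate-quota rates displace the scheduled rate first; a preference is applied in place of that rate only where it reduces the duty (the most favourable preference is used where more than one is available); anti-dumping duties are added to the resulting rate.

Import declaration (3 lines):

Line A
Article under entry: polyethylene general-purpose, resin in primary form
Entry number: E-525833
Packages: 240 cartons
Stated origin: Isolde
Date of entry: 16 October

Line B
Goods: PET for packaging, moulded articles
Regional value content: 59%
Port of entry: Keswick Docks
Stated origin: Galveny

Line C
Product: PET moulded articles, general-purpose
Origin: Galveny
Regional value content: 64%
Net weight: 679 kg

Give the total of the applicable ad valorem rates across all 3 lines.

25%

Line A: polyethylene → X.1; resin in primary form → X.1.2; general-purpose → X.1.2.1. Scheduled 4%. No special measure applies. → 4%.
Line B: PET → X.2; moulded articles → X.2.1; for packaging → X.2.1.3. Scheduled 2%. Galveny agreement on X.2.1: RVC ≥ 55% → 19% available; preference 19% not lower than 2% → no reduction. → 2%.
Line C: PET → X.2; moulded articles → X.2.1; general-purpose → X.2.1.1. Scheduled 12%. quota on X.2.1.1 exhausted → over-quota 21%; Galveny agreement on X.2.1: RVC ≥ 55% → 19% available; preferential 19%. → 19%.
Sum: 4% + 2% + 19% = 25%.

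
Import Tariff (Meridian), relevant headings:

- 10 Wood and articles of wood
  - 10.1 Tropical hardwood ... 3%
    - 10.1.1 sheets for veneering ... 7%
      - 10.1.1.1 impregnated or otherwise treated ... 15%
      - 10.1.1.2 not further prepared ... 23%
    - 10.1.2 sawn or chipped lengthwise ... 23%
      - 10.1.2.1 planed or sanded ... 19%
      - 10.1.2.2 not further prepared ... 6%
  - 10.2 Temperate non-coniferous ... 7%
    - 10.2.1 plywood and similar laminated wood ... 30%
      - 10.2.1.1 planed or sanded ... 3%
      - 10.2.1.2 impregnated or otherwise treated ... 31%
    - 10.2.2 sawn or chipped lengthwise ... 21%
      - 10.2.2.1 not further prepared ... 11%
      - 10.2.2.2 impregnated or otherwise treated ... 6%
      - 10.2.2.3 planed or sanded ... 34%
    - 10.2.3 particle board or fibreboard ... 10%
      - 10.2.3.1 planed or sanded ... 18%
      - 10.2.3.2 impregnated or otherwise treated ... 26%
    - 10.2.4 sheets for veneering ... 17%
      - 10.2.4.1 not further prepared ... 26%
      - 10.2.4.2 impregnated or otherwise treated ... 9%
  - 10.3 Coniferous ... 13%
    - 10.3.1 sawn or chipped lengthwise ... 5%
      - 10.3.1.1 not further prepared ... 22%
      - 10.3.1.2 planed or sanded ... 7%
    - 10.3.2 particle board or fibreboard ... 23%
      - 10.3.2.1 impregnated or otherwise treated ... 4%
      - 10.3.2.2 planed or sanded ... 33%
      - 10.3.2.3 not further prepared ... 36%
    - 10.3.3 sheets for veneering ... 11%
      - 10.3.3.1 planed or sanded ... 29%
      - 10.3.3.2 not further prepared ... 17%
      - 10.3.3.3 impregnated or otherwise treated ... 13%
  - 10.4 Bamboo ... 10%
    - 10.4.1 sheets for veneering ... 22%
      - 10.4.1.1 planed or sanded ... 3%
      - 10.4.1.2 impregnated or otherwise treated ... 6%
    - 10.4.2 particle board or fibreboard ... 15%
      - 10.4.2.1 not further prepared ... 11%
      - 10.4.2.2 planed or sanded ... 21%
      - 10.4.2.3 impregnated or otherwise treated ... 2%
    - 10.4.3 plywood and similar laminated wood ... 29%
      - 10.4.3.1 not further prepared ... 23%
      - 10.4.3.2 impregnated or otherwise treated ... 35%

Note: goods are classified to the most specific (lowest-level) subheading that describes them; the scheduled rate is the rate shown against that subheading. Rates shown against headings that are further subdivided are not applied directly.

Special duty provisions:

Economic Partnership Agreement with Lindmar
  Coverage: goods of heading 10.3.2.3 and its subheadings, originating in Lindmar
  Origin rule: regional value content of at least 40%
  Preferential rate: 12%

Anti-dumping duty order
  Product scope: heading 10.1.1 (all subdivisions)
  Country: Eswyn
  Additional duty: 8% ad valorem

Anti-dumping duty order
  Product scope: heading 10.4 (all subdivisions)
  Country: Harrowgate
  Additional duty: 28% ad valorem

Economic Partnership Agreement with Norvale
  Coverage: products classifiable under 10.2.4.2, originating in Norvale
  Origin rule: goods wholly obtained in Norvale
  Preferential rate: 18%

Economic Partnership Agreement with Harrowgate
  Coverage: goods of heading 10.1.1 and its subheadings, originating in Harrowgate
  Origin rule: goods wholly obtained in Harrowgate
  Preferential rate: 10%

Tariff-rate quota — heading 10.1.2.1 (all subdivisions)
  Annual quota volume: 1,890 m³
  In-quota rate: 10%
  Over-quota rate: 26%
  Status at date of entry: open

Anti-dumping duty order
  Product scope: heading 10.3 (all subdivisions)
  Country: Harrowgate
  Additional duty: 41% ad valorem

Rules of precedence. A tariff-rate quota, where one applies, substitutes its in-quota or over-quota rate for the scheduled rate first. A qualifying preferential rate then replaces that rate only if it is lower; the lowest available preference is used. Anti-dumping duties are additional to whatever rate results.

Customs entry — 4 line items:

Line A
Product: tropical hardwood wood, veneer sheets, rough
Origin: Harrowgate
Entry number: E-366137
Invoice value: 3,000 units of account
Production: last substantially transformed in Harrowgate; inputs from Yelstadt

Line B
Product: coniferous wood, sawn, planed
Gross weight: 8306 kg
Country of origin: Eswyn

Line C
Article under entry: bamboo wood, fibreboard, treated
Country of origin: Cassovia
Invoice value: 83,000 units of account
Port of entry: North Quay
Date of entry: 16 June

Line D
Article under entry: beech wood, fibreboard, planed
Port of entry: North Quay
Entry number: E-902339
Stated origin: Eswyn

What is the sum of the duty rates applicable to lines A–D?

Line A: tropical hardwood → 10.1; veneer sheets → 10.1.1; rough → 10.1.1.2. Scheduled 23%. Harrowgate agreement on 10.1.1: not wholly obtained. → 23%.
Line B: coniferous → 10.3; sawn → 10.3.1; planed → 10.3.1.2. Scheduled 7%. No special measure applies. → 7%.
Line C: bamboo → 10.4; fibreboard → 10.4.2; treated → 10.4.2.3. Scheduled 2%. No special measure applies. → 2%.
Line D: beech → 10.2; fibreboard → 10.2.3; planed → 10.2.3.1. Scheduled 18%. No special measure applies. → 18%.
Sum: 23% + 7% + 2% + 18% = 50%.

50%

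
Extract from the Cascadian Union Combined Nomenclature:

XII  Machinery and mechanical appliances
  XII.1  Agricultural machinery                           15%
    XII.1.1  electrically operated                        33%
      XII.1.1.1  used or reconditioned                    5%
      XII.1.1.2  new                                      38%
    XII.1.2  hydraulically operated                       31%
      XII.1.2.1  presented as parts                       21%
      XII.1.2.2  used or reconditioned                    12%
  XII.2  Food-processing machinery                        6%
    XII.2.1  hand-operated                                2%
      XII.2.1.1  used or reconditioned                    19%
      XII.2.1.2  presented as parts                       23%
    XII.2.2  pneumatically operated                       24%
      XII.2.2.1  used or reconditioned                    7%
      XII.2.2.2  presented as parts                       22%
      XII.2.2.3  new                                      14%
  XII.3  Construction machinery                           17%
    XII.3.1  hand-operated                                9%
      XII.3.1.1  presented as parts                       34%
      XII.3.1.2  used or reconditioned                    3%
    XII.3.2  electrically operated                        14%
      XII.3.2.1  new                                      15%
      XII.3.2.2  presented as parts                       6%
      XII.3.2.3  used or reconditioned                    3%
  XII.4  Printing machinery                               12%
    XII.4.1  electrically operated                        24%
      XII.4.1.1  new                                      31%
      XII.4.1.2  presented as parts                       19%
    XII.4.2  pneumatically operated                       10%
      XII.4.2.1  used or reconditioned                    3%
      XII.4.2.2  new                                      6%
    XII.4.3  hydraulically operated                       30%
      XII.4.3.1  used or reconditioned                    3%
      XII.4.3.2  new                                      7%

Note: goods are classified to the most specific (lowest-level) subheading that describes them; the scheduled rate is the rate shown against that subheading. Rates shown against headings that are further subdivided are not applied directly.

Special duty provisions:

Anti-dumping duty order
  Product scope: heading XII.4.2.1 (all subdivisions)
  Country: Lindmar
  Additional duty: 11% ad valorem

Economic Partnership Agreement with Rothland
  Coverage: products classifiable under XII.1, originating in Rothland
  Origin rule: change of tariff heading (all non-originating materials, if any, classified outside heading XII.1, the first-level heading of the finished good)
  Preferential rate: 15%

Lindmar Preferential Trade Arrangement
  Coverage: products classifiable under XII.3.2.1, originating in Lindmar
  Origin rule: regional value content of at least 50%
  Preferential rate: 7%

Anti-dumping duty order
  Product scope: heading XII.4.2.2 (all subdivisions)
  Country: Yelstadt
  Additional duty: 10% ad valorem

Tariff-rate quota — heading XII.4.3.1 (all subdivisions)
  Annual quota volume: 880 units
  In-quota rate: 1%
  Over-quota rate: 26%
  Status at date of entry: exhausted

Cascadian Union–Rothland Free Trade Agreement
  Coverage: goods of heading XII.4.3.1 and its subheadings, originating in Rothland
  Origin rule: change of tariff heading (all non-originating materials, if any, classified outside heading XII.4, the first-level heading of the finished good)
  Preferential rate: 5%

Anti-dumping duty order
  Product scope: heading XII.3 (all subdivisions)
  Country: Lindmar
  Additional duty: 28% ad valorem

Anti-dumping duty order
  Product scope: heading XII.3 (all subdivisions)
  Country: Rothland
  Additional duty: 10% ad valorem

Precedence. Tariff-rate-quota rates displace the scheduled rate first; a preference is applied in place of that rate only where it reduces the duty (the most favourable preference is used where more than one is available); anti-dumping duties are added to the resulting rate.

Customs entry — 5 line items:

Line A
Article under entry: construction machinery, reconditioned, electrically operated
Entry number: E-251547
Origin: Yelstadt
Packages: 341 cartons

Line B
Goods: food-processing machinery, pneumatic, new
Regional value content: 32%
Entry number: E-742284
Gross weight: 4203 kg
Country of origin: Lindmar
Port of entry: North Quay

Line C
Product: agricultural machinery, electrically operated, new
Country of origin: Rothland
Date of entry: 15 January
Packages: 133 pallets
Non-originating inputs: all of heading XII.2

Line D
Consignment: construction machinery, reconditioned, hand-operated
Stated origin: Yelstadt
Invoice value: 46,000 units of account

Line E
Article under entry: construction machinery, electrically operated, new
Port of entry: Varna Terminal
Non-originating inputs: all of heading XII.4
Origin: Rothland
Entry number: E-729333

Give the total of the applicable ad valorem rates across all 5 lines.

60%

Line A: construction → XII.3; electrically operated → XII.3.2; reconditioned → XII.3.2.3. Scheduled 3%. No special measure applies. → 3%.
Line B: food-processing → XII.2; pneumatic → XII.2.2; new → XII.2.2.3. Scheduled 14%. Lindmar agreement on XII.3.2.1: XII.2.2.3 not covered. → 14%.
Line C: agricultural → XII.1; electrically operated → XII.1.1; new → XII.1.1.2. Scheduled 38%. Rothland agreement on XII.1: CTH met → 15% available; Rothland agreement on XII.4.3.1: XII.1.1.2 not covered; preferential 15%. → 15%.
Line D: construction → XII.3; hand-operated → XII.3.1; reconditioned → XII.3.1.2. Scheduled 3%. No special measure applies. → 3%.
Line E: construction → XII.3; electrically operated → XII.3.2; new → XII.3.2.1. Scheduled 15%. Rothland agreement on XII.1: XII.3.2.1 not covered; Rothland agreement on XII.4.3.1: XII.3.2.1 not covered; anti-dumping (Rothland, XII.3): +10%; total 15% + 10% = 25%. → 25%.
Sum: 3% + 14% + 15% + 3% + 25% = 60%.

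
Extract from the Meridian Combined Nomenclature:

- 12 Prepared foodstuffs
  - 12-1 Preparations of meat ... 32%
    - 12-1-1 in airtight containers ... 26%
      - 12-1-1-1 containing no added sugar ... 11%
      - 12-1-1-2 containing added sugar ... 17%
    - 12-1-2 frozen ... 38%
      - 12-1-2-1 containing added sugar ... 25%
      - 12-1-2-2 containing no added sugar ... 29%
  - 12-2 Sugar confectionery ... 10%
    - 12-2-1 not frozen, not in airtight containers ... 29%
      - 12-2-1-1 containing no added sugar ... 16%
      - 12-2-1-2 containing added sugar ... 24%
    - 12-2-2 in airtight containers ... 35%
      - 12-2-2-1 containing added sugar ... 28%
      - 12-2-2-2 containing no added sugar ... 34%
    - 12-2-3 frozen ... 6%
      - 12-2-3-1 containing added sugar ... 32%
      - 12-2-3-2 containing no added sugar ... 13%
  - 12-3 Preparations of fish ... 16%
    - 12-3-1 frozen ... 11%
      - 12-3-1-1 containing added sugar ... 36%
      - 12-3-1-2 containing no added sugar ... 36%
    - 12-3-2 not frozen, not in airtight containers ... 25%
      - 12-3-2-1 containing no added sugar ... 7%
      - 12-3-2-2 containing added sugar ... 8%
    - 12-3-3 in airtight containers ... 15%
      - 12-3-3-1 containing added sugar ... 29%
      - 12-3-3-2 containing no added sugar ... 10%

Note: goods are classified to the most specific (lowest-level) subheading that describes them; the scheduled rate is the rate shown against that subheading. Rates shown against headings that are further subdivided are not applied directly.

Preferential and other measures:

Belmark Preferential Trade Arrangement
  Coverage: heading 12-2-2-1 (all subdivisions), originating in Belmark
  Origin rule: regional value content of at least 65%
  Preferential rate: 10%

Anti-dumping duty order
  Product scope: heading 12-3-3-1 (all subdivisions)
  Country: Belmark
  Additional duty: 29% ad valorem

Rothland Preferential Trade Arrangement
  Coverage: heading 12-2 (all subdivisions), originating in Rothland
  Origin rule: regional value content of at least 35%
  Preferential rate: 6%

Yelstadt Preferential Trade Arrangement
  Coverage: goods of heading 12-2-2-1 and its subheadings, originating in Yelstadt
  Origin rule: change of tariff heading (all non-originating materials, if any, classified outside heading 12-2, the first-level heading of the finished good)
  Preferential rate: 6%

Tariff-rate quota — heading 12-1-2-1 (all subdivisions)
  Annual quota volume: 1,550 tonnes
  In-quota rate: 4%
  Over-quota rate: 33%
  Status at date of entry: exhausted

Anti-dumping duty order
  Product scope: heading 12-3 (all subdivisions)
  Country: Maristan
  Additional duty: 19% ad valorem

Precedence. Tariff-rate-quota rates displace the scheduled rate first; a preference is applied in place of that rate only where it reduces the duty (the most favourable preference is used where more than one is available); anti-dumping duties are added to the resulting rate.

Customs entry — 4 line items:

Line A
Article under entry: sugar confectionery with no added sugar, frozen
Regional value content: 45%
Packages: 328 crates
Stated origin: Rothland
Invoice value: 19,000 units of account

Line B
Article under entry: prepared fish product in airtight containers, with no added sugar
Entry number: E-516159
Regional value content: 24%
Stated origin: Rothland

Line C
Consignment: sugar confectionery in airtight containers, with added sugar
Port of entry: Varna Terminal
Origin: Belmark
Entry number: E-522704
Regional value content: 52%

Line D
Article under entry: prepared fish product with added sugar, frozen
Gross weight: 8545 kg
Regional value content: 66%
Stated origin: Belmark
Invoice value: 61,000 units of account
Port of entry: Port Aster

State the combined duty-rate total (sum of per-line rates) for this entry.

80%

Line A: sugar confectionery → 12-2; frozen → 12-2-3; with no added sugar → 12-2-3-2. Scheduled 13%. Rothland agreement on 12-2: RVC ≥ 35% → 6% available; preferential 6%. → 6%.
Line B: prepared fish product → 12-3; in airtight containers → 12-3-3; with no added sugar → 12-3-3-2. Scheduled 10%. Rothland agreement on 12-2: 12-3-3-2 not covered. → 10%.
Line C: sugar confectionery → 12-2; in airtight containers → 12-2-2; with added sugar → 12-2-2-1. Scheduled 28%. Belmark agreement on 12-2-2-1: RVC < 65%. → 28%.
Line D: prepared fish product → 12-3; frozen → 12-3-1; with added sugar → 12-3-1-1. Scheduled 36%. Belmark agreement on 12-2-2-1: 12-3-1-1 not covered. → 36%.
Sum: 6% + 10% + 28% + 36% = 80%.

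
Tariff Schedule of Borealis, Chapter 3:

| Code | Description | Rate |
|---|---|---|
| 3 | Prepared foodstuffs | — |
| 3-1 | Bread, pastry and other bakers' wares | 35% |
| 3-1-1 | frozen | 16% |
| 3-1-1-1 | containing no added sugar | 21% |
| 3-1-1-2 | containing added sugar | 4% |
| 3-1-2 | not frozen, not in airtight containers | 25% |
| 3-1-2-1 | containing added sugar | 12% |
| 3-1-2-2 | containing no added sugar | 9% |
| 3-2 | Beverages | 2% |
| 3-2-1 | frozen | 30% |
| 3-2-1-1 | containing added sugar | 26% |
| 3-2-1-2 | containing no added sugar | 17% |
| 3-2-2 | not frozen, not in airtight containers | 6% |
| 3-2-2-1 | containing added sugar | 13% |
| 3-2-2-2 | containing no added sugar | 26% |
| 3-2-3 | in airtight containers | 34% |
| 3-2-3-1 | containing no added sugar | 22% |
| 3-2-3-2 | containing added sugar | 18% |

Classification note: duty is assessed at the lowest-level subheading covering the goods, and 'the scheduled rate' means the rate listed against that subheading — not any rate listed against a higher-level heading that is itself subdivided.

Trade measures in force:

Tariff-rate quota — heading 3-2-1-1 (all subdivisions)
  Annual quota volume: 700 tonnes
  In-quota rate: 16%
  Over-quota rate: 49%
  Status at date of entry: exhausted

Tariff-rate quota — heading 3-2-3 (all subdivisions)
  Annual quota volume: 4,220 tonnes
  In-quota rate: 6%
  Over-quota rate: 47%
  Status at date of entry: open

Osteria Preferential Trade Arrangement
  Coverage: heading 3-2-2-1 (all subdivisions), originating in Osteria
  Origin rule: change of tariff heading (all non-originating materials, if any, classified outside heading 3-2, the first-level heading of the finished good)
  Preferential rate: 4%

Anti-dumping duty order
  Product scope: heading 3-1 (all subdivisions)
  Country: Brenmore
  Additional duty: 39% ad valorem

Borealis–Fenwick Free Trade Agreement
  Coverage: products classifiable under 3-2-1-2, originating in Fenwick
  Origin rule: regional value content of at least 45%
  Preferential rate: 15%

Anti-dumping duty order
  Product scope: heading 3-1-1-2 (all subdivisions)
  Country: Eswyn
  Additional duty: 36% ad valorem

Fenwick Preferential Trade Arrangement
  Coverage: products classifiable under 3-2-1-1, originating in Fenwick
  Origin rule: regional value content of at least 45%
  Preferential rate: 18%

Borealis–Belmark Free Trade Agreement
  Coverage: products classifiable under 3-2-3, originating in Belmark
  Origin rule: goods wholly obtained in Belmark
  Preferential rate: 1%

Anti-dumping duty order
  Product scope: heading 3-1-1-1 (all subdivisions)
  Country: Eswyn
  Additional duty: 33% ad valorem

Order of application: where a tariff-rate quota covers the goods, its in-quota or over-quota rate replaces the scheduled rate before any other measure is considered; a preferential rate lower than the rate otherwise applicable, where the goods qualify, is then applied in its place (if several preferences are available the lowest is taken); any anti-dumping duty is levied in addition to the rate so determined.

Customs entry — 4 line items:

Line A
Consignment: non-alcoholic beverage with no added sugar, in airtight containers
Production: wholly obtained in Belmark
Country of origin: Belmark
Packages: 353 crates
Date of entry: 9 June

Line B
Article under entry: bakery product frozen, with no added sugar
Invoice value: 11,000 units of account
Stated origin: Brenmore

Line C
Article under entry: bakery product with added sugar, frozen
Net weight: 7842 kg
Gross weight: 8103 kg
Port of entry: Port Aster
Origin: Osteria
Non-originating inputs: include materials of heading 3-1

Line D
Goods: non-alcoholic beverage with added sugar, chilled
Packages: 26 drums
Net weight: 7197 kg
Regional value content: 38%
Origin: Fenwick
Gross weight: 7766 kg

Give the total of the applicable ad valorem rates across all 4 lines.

78%

Line A: non-alcoholic beverage → 3-2; in airtight containers → 3-2-3; with no added sugar → 3-2-3-1. Scheduled 22%. quota on 3-2-3 open → in-quota 6%; Belmark agreement on 3-2-3: wholly obtained → 1% available; preferential 1%. → 1%.
Line B: bakery product → 3-1; frozen → 3-1-1; with no added sugar → 3-1-1-1. Scheduled 21%. anti-dumping (Brenmore, 3-1): +39%; total 21% + 39% = 60%. → 60%.
Line C: bakery product → 3-1; frozen → 3-1-1; with added sugar → 3-1-1-2. Scheduled 4%. Osteria agreement on 3-2-2-1: 3-1-1-2 not covered. → 4%.
Line D: non-alcoholic beverage → 3-2; chilled → 3-2-2; with added sugar → 3-2-2-1. Scheduled 13%. Fenwick agreement on 3-2-1-2: 3-2-2-1 not covered; Fenwick agreement on 3-2-1-1: 3-2-2-1 not covered. → 13%.
Sum: 1% + 60% + 4% + 13% = 78%.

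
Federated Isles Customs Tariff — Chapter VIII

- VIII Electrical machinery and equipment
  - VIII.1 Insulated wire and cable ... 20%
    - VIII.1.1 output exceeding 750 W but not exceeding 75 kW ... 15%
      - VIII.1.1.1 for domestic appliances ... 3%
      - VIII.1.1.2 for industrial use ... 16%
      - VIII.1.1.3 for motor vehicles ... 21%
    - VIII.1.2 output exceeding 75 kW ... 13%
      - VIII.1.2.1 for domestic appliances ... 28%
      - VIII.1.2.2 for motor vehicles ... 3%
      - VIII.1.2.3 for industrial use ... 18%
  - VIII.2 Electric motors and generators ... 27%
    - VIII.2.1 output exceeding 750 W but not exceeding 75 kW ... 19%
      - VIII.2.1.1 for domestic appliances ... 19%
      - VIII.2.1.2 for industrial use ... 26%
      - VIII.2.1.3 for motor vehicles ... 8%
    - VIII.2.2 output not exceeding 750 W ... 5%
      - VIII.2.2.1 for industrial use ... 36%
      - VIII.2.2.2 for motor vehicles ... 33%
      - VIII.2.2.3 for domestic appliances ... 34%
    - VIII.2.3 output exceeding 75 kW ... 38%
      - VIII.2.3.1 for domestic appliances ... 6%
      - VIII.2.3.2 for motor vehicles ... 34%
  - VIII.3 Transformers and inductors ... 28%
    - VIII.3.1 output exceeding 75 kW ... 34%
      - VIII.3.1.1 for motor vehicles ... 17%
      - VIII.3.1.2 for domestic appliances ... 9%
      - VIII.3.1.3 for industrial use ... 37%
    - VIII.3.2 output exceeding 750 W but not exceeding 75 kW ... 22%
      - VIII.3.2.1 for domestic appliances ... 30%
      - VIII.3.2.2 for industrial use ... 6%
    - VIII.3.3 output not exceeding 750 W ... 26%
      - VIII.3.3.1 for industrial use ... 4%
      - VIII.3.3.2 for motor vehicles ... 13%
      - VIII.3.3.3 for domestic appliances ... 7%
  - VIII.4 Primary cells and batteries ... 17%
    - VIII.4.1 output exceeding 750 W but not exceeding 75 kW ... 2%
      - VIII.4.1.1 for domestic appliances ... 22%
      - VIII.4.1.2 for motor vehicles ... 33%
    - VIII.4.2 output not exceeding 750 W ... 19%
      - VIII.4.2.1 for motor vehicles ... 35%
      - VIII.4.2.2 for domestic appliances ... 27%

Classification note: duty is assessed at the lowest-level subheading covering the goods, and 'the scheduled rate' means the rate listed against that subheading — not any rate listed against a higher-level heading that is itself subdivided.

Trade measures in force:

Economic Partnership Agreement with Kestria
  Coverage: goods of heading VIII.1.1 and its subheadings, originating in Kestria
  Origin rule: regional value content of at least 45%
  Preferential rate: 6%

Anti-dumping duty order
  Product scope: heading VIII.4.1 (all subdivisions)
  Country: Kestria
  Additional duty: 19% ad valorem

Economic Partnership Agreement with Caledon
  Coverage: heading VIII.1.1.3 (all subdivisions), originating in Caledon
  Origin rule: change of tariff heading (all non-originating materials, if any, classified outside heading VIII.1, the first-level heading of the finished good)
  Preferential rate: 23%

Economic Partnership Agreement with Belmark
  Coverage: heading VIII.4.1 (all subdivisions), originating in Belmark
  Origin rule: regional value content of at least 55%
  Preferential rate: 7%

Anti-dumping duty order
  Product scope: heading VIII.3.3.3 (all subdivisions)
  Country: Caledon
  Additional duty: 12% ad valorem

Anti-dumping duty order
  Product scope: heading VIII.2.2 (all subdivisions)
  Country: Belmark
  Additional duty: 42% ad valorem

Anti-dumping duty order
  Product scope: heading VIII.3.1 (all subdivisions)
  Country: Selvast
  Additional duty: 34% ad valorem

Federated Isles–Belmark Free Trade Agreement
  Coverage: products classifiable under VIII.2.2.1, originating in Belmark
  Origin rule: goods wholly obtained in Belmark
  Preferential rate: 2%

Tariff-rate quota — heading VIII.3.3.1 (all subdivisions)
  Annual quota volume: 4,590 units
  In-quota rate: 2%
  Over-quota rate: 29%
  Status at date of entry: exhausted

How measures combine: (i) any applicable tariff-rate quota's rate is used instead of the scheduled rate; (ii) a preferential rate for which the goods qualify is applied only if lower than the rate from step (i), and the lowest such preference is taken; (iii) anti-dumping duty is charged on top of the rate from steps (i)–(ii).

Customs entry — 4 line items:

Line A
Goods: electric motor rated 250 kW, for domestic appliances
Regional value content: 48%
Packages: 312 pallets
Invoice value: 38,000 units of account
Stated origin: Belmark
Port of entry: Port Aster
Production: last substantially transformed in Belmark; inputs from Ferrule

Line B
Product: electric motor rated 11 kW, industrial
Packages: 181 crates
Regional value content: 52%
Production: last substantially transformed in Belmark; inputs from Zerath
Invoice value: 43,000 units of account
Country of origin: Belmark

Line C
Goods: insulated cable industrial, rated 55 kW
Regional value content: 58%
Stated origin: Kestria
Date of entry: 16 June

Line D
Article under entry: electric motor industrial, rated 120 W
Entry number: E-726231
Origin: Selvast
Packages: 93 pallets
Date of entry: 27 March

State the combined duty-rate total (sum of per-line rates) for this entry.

74%

Line A: electric motor → VIII.2; rated 250 kW → VIII.2.3; for domestic appliances → VIII.2.3.1. Scheduled 6%. Belmark agreement on VIII.4.1: VIII.2.3.1 not covered; Belmark agreement on VIII.2.2.1: VIII.2.3.1 not covered. → 6%.
Line B: electric motor → VIII.2; rated 11 kW → VIII.2.1; industrial → VIII.2.1.2. Scheduled 26%. Belmark agreement on VIII.4.1: VIII.2.1.2 not covered; Belmark agreement on VIII.2.2.1: VIII.2.1.2 not covered. → 26%.
Line C: insulated cable → VIII.1; rated 55 kW → VIII.1.1; industrial → VIII.1.1.2. Scheduled 16%. Kestria agreement on VIII.1.1: RVC ≥ 45% → 6% available; preferential 6%. → 6%.
Line D: electric motor → VIII.2; rated 120 W → VIII.2.2; industrial → VIII.2.2.1. Scheduled 36%. No special measure applies. → 36%.
Sum: 6% + 26% + 6% + 36% = 74%.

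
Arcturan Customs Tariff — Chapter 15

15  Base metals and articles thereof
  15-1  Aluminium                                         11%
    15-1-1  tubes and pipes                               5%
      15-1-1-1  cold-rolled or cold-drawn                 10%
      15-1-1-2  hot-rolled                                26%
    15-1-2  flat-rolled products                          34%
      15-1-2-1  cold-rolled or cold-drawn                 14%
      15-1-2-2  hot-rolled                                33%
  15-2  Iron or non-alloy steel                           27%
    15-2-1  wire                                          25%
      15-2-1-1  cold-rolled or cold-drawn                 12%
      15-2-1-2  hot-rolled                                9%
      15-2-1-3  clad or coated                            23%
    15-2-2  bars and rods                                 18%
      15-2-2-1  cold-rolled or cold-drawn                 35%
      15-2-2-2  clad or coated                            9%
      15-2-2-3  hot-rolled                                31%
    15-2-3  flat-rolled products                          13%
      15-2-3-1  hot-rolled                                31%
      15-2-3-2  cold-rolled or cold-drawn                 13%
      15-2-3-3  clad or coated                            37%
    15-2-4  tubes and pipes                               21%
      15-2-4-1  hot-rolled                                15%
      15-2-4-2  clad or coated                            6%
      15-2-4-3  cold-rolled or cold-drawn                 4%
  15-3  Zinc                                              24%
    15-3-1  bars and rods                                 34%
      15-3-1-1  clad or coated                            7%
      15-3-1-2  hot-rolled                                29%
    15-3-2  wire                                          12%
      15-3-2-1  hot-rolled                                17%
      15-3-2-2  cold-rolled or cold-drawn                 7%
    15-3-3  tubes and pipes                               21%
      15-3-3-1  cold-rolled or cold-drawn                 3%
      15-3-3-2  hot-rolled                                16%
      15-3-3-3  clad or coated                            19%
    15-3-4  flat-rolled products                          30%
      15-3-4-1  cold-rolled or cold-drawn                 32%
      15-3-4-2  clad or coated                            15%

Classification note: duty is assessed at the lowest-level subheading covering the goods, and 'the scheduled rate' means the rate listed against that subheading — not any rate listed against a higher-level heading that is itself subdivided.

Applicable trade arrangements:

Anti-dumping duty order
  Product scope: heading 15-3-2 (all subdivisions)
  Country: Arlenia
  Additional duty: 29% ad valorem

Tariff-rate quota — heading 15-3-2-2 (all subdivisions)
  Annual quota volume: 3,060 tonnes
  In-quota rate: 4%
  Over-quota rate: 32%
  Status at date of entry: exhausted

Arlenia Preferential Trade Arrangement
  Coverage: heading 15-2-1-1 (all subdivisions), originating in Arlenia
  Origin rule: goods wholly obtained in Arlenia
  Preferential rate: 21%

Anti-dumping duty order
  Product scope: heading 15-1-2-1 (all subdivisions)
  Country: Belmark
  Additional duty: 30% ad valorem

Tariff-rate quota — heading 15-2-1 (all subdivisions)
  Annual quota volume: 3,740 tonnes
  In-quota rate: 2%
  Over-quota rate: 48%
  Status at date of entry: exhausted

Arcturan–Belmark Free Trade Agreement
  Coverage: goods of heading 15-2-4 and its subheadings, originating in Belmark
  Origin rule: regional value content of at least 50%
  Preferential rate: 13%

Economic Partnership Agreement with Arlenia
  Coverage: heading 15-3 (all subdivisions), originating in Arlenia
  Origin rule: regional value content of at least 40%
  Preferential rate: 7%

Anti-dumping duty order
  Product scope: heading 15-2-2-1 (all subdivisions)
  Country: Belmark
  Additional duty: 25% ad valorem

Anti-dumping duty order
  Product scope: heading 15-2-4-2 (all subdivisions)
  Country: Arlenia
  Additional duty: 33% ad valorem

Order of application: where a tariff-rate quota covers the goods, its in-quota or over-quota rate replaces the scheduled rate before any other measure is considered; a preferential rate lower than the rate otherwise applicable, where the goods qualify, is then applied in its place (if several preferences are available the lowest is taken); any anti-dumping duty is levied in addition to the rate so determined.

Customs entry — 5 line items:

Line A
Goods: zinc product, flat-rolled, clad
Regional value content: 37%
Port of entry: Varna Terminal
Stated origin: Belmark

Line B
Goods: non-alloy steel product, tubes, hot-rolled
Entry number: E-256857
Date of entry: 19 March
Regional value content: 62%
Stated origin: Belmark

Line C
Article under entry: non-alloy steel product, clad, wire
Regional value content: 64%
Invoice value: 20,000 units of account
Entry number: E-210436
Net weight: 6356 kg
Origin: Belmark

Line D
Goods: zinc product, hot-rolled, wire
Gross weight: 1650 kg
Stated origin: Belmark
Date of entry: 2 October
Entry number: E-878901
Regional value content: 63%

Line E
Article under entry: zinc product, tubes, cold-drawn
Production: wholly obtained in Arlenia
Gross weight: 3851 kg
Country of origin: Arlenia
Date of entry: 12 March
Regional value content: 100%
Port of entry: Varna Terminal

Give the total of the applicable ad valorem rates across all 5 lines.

Line A: zinc → 15-3; flat-rolled → 15-3-4; clad → 15-3-4-2. Scheduled 15%. Belmark agreement on 15-2-4: 15-3-4-2 not covered. → 15%.
Line B: non-alloy steel → 15-2; tubes → 15-2-4; hot-rolled → 15-2-4-1. Scheduled 15%. Belmark agreement on 15-2-4: RVC ≥ 50% → 13% available; preferential 13%. → 13%.
Line C: non-alloy steel → 15-2; wire → 15-2-1; clad → 15-2-1-3. Scheduled 23%. quota on 15-2-1 exhausted → over-quota 48%; Belmark agreement on 15-2-4: 15-2-1-3 not covered. → 48%.
Line D: zinc → 15-3; wire → 15-3-2; hot-rolled → 15-3-2-1. Scheduled 17%. Belmark agreement on 15-2-4: 15-3-2-1 not covered. → 17%.
Line E: zinc → 15-3; tubes → 15-3-3; cold-drawn → 15-3-3-1. Scheduled 3%. Arlenia agreement on 15-2-1-1: 15-3-3-1 not covered; Arlenia agreement on 15-3: RVC ≥ 40% → 7% available; preference 7% not lower than 3% → no reduction. → 3%.
Sum: 15% + 13% + 48% + 17% + 3% = 96%.

96%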